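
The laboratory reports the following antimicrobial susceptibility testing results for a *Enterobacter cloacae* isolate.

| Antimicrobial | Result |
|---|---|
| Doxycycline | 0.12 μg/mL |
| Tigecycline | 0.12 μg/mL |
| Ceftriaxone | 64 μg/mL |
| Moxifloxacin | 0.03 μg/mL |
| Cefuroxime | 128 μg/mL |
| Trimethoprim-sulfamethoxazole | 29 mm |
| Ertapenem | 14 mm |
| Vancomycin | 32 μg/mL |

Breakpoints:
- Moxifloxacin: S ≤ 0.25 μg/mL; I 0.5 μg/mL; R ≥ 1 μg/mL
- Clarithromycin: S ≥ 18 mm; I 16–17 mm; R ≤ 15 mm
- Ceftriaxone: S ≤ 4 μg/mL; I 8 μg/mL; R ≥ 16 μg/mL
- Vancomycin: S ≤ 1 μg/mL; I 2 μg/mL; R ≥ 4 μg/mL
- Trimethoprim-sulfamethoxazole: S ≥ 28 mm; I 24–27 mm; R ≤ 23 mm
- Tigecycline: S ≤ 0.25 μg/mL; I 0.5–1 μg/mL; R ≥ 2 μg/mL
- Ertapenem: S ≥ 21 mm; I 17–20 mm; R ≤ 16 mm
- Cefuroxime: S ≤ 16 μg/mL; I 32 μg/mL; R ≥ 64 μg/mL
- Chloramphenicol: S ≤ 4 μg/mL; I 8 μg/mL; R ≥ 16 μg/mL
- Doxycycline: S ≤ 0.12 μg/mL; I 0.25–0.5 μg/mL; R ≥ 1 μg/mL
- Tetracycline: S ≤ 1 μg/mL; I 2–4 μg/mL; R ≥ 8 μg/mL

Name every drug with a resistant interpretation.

Doxycycline (0.12 μg/mL) ≤ 0.12 μg/mL ⇒ Susceptible
Tigecycline (0.12 μg/mL) ≤ 0.25 μg/mL — S
Ceftriaxone (64 μg/mL) ≥ 16 μg/mL — resistant
Moxifloxacin (0.03 μg/mL) ≤ 0.25 μg/mL ⇒ S
Cefuroxime: 128 μg/mL is ≥ 64 μg/mL → R
Trimethoprim-sulfamethoxazole 29 mm: ≥ 28 mm ⇒ S
Ertapenem (14 mm) ≤ 16 mm — Resistant
Vancomycin (32 μg/mL) ≥ 4 μg/mL → Resistant

ceftriaxone, cefuroxime, ertapenem, vancomycin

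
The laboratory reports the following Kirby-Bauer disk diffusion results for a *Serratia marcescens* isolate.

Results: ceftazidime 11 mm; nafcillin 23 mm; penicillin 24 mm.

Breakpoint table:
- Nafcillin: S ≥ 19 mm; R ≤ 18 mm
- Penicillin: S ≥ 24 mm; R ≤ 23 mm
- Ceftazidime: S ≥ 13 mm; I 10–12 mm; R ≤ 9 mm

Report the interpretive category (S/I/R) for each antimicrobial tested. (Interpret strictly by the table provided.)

I, S, S

Ceftazidime 11 mm: in 10–12 mm ⇒ Intermediate
Nafcillin (23 mm) ≥ 19 mm ⇒ S
Penicillin: 24 mm is ≥ 24 mm → Susceptible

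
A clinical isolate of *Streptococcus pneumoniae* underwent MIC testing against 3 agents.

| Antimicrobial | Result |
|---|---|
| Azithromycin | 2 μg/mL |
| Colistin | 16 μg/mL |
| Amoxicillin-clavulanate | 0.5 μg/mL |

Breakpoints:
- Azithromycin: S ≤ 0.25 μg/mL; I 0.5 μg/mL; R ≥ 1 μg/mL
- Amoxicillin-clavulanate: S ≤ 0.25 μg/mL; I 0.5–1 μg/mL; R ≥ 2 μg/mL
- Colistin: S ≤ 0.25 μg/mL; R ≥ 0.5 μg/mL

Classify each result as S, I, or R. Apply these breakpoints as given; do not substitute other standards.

R, R, I

Azithromycin (2 μg/mL) ≥ 1 μg/mL → R
Colistin (16 μg/mL) ≥ 0.5 μg/mL ⇒ R
Amoxicillin-clavulanate: 0.5 μg/mL is in 0.5–1 μg/mL → I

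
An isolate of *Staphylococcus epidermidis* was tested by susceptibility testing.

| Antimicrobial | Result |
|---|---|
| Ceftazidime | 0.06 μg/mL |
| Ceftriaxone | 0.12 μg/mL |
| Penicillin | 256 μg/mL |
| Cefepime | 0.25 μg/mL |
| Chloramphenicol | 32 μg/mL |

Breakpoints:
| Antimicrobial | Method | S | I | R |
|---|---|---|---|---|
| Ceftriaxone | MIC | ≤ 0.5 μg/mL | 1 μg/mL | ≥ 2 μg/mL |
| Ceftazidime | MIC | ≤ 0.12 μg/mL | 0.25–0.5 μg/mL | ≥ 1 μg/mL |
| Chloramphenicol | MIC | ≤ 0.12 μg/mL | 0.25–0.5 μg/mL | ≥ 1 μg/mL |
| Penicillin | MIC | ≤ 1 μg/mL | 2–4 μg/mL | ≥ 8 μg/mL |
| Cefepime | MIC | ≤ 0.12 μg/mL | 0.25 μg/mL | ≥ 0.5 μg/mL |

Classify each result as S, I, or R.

S, S, R, I, R

Ceftazidime (0.06 μg/mL) ≤ 0.12 μg/mL → S
Ceftriaxone: 0.12 μg/mL is ≤ 0.5 μg/mL → susceptible
Penicillin: 256 μg/mL is ≥ 8 μg/mL — Resistant
Cefepime 0.25 μg/mL: = 0.25 μg/mL — Intermediate
Chloramphenicol (32 μg/mL) ≥ 1 μg/mL → R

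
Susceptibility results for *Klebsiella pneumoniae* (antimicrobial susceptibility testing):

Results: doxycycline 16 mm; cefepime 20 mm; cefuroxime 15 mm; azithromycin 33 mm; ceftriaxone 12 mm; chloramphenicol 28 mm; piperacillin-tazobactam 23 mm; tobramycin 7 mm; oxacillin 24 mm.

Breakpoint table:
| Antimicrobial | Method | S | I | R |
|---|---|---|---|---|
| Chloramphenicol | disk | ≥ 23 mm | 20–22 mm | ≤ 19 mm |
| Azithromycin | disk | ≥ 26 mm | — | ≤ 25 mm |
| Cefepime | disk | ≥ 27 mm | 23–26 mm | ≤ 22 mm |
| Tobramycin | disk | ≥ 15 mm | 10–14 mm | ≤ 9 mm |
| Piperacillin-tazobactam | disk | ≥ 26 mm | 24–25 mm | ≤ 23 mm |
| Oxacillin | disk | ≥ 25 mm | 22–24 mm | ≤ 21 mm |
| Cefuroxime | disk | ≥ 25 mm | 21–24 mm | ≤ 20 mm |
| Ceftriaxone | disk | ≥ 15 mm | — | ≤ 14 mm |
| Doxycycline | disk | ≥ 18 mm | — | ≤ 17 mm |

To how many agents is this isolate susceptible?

Doxycycline 16 mm: ≤ 17 mm ⇒ Resistant
Cefepime 20 mm: ≤ 22 mm — resistant
Cefuroxime: 15 mm is ≤ 20 mm → R
Azithromycin (33 mm) ≥ 26 mm — S
Ceftriaxone 12 mm: ≤ 14 mm ⇒ resistant
Chloramphenicol: 28 mm is ≥ 23 mm — Susceptible
Piperacillin-tazobactam (23 mm) ≤ 23 mm ⇒ resistant
Tobramycin (7 mm) ≤ 9 mm ⇒ R
Oxacillin (24 mm) in 22–24 mm → intermediate
Susceptible: 2

2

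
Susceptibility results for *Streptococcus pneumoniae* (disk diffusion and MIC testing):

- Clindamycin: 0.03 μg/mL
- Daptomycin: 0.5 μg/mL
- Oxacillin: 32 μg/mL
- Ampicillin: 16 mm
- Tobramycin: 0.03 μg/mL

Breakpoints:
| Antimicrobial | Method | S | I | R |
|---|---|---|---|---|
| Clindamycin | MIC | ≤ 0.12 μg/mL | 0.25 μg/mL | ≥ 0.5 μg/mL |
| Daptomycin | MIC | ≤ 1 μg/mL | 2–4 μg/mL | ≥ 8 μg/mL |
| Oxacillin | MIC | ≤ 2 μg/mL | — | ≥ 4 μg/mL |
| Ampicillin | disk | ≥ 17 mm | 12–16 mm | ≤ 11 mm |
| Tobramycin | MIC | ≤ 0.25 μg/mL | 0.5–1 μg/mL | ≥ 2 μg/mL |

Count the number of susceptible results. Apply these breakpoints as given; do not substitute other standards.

3

Clindamycin 0.03 μg/mL: ≤ 0.12 μg/mL → susceptible
Daptomycin (0.5 μg/mL) ≤ 1 μg/mL — S
Oxacillin 32 μg/mL: ≥ 4 μg/mL — resistant
Ampicillin (16 mm) in 12–16 mm — intermediate
Tobramycin (0.03 μg/mL) ≤ 0.25 μg/mL → Susceptible
Susceptible: 3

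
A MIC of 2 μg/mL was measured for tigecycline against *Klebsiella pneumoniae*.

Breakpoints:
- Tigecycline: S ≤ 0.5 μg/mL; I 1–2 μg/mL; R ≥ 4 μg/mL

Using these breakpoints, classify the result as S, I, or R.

Tigecycline: 2 μg/mL is in 1–2 μg/mL — I

I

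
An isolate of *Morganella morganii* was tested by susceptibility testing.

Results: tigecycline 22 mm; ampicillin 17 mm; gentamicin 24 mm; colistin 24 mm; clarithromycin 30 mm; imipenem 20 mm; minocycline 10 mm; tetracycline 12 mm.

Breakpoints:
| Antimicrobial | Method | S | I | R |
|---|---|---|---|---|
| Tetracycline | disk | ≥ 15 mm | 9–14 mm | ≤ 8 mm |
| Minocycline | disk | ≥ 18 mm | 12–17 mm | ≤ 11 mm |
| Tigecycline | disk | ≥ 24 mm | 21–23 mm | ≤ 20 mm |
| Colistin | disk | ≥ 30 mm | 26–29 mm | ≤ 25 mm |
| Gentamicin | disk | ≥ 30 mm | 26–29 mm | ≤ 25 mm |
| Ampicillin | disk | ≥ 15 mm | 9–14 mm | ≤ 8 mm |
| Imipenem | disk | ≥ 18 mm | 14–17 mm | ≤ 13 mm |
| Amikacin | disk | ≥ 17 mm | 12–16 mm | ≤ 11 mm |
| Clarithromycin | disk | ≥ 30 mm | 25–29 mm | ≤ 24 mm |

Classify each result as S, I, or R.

Tigecycline 22 mm: in 21–23 mm ⇒ intermediate
Ampicillin: 17 mm is ≥ 15 mm → Susceptible
Gentamicin: 24 mm is ≤ 25 mm — R
Colistin 24 mm: ≤ 25 mm → resistant
Clarithromycin: 30 mm is ≥ 30 mm → susceptible
Imipenem (20 mm) ≥ 18 mm → susceptible
Minocycline: 10 mm is ≤ 11 mm → R
Tetracycline (12 mm) in 9–14 mm ⇒ intermediate

I, S, R, R, S, S, R, I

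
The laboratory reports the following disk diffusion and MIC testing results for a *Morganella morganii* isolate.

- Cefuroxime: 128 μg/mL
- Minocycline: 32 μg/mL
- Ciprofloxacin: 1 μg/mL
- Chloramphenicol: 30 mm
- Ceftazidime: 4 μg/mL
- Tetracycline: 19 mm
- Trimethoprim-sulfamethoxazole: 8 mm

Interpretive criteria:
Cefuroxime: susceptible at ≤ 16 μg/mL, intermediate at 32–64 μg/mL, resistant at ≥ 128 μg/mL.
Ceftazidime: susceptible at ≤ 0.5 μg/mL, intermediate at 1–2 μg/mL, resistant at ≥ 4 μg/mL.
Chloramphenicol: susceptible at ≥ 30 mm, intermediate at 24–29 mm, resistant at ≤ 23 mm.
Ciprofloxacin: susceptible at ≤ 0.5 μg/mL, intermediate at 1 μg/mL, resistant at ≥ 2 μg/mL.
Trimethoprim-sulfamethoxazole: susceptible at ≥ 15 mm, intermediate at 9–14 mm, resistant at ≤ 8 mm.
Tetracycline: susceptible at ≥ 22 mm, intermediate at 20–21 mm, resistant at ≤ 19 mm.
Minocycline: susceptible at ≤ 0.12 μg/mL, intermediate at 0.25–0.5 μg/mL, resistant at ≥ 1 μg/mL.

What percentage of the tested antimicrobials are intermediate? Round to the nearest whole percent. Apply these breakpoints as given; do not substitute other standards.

14%

Cefuroxime: 128 μg/mL is ≥ 128 μg/mL ⇒ Resistant
Minocycline: 32 μg/mL is ≥ 1 μg/mL — Resistant
Ciprofloxacin: 1 μg/mL is = 1 μg/mL → I
Chloramphenicol (30 mm) ≥ 30 mm → S
Ceftazidime 4 μg/mL: ≥ 4 μg/mL → R
Tetracycline 19 mm: ≤ 19 mm — resistant
Trimethoprim-sulfamethoxazole (8 mm) ≤ 8 mm ⇒ Resistant
Intermediate: 1/7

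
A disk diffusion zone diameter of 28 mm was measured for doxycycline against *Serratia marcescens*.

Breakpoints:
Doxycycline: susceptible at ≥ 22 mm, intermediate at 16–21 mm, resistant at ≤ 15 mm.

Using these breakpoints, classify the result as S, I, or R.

Susceptible

Doxycycline: 28 mm is ≥ 22 mm → susceptible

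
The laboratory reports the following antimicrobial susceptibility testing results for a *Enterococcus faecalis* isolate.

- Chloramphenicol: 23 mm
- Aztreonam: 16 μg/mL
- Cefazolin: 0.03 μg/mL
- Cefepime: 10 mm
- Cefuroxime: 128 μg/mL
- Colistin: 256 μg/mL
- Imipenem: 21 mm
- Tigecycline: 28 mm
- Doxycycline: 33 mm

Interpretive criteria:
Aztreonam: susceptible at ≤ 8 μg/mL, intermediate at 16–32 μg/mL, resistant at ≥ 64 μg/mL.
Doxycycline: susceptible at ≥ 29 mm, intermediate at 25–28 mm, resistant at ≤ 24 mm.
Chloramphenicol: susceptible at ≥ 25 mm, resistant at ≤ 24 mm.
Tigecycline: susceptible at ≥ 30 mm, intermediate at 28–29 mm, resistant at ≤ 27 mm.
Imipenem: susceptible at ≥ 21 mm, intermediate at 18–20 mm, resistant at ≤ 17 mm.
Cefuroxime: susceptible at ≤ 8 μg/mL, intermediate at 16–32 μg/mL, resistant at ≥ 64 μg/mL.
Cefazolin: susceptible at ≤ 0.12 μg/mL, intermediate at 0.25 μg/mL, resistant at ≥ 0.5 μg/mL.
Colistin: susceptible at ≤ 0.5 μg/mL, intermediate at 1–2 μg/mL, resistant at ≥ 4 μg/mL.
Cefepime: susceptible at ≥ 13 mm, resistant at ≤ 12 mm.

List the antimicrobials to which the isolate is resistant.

Chloramphenicol 23 mm: ≤ 24 mm ⇒ R
Aztreonam (16 μg/mL) in 16–32 μg/mL → Intermediate
Cefazolin (0.03 μg/mL) ≤ 0.12 μg/mL — Susceptible
Cefepime 10 mm: ≤ 12 mm → resistant
Cefuroxime: 128 μg/mL is ≥ 64 μg/mL ⇒ R
Colistin (256 μg/mL) ≥ 4 μg/mL ⇒ R
Imipenem (21 mm) ≥ 21 mm — S
Tigecycline (28 mm) in 28–29 mm → intermediate
Doxycycline: 33 mm is ≥ 29 mm ⇒ susceptible

chloramphenicol, cefepime, cefuroxime, colistin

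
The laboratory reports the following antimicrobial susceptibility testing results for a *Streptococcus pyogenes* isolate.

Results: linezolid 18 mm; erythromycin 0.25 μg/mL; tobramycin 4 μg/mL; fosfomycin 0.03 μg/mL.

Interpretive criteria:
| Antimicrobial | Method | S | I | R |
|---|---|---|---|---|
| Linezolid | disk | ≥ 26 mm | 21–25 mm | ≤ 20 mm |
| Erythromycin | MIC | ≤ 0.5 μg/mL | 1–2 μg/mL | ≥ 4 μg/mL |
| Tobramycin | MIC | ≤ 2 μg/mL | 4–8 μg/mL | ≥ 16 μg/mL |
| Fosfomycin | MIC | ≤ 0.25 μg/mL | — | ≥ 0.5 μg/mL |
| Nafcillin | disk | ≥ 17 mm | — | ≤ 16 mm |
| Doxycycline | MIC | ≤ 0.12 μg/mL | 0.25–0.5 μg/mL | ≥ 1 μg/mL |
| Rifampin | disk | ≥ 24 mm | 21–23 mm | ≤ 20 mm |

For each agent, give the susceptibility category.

Linezolid: 18 mm is ≤ 20 mm → resistant
Erythromycin (0.25 μg/mL) ≤ 0.5 μg/mL — susceptible
Tobramycin (4 μg/mL) in 4–8 μg/mL → I
Fosfomycin 0.03 μg/mL: ≤ 0.25 μg/mL — S

R, S, I, S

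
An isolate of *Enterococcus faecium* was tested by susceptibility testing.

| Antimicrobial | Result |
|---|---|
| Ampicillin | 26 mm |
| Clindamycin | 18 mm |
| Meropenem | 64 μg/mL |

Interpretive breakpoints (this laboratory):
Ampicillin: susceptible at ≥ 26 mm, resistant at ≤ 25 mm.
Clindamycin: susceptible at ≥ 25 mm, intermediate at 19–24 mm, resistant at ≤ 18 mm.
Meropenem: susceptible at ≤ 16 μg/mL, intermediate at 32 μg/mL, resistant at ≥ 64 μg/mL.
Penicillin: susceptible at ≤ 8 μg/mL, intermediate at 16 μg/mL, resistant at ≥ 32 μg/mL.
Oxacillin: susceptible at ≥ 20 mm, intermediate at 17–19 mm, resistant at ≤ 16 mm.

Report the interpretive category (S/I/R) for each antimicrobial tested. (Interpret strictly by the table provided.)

Ampicillin: 26 mm is ≥ 26 mm → susceptible
Clindamycin: 18 mm is ≤ 18 mm → resistant
Meropenem: 64 μg/mL is ≥ 64 μg/mL ⇒ R

S, R, R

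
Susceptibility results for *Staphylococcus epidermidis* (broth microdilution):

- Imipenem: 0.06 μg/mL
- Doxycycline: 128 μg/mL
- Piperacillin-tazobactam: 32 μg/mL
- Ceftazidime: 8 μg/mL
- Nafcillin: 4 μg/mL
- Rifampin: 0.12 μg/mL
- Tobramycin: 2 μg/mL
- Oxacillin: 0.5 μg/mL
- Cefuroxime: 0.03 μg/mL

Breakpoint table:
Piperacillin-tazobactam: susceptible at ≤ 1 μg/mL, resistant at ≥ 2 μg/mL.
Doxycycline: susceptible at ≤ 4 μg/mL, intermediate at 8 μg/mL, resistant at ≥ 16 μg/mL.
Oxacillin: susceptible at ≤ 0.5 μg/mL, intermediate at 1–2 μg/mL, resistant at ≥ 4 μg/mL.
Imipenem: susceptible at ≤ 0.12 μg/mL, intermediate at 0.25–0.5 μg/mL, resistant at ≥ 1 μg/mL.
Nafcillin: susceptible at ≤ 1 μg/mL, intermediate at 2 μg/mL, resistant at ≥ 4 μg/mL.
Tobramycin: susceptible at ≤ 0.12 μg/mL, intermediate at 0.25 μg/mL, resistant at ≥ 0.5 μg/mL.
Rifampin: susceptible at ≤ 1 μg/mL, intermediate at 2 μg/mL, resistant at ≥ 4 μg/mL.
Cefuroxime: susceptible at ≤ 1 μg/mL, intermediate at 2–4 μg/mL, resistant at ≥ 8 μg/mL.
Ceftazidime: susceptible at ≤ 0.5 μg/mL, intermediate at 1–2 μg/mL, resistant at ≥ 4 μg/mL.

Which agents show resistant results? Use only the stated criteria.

doxycycline, piperacillin-tazobactam, ceftazidime, nafcillin, tobramycin

Imipenem (0.06 μg/mL) ≤ 0.12 μg/mL → Susceptible
Doxycycline (128 μg/mL) ≥ 16 μg/mL ⇒ Resistant
Piperacillin-tazobactam (32 μg/mL) ≥ 2 μg/mL → R
Ceftazidime (8 μg/mL) ≥ 4 μg/mL → Resistant
Nafcillin 4 μg/mL: ≥ 4 μg/mL — resistant
Rifampin: 0.12 μg/mL is ≤ 1 μg/mL ⇒ S
Tobramycin (2 μg/mL) ≥ 0.5 μg/mL ⇒ R
Oxacillin 0.5 μg/mL: ≤ 0.5 μg/mL → susceptible
Cefuroxime 0.03 μg/mL: ≤ 1 μg/mL ⇒ Susceptible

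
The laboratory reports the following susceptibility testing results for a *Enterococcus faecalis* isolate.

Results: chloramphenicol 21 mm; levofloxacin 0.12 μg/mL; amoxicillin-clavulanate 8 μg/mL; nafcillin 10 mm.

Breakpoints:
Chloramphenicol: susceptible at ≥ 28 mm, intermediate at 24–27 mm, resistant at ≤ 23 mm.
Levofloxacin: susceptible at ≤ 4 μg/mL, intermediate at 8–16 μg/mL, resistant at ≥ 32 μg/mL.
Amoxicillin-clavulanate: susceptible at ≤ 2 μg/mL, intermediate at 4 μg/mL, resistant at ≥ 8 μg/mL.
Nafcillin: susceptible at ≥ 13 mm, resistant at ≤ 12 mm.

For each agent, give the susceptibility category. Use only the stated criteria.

R, S, R, R

Chloramphenicol (21 mm) ≤ 23 mm — R
Levofloxacin: 0.12 μg/mL is ≤ 4 μg/mL — susceptible
Amoxicillin-clavulanate (8 μg/mL) ≥ 8 μg/mL → Resistant
Nafcillin: 10 mm is ≤ 12 mm → R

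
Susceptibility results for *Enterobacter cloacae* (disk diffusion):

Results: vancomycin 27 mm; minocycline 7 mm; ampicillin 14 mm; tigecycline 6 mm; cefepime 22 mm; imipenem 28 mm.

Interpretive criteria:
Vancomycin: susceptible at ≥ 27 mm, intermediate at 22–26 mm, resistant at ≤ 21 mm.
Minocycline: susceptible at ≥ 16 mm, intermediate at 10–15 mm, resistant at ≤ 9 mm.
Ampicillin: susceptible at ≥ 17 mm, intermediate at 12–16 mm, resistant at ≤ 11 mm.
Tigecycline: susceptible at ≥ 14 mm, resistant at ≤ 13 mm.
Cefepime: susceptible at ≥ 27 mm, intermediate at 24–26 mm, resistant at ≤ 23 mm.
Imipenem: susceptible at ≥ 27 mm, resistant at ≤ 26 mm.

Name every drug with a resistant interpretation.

minocycline, tigecycline, cefepime

Vancomycin (27 mm) ≥ 27 mm — Susceptible
Minocycline 7 mm: ≤ 9 mm ⇒ R
Ampicillin 14 mm: in 12–16 mm → Intermediate
Tigecycline: 6 mm is ≤ 13 mm ⇒ Resistant
Cefepime: 22 mm is ≤ 23 mm → R
Imipenem: 28 mm is ≥ 27 mm ⇒ Susceptible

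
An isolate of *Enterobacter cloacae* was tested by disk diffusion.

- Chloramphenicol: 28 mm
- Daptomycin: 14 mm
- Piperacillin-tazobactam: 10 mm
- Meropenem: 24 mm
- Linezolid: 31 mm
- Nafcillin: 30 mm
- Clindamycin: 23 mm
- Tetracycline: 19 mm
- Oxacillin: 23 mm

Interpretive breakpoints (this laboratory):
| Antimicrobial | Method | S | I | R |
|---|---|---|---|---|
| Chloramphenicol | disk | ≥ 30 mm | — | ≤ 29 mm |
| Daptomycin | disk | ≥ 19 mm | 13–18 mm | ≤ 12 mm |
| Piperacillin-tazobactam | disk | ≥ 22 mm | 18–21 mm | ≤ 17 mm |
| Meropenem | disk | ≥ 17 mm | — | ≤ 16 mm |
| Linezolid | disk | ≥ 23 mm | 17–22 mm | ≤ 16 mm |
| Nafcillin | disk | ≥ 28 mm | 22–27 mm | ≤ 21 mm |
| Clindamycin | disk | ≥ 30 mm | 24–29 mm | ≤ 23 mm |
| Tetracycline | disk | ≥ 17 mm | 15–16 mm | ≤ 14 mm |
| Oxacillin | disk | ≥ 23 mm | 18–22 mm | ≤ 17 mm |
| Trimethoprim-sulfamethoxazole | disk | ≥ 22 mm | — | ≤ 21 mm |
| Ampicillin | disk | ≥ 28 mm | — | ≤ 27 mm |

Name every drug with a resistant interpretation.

chloramphenicol, piperacillin-tazobactam, clindamycin

Chloramphenicol (28 mm) ≤ 29 mm → resistant
Daptomycin: 14 mm is in 13–18 mm — I
Piperacillin-tazobactam 10 mm: ≤ 17 mm — resistant
Meropenem 24 mm: ≥ 17 mm ⇒ Susceptible
Linezolid (31 mm) ≥ 23 mm ⇒ susceptible
Nafcillin: 30 mm is ≥ 28 mm ⇒ S
Clindamycin: 23 mm is ≤ 23 mm ⇒ R
Tetracycline: 19 mm is ≥ 17 mm → Susceptible
Oxacillin: 23 mm is ≥ 23 mm ⇒ susceptible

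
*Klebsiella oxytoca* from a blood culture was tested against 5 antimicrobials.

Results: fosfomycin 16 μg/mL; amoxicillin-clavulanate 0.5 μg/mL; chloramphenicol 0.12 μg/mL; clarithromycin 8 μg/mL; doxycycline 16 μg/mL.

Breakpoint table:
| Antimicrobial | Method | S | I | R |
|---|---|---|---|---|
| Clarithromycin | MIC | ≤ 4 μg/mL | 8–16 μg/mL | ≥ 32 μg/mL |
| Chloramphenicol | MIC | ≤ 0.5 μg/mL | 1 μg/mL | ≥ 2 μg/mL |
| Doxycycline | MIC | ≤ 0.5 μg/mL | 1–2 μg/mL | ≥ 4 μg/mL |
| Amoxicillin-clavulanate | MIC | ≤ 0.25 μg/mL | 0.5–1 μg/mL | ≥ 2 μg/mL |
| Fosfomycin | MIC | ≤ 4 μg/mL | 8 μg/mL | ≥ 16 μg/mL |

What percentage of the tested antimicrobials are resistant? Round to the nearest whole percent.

40%

Fosfomycin 16 μg/mL: ≥ 16 μg/mL → Resistant
Amoxicillin-clavulanate 0.5 μg/mL: in 0.5–1 μg/mL → I
Chloramphenicol 0.12 μg/mL: ≤ 0.5 μg/mL ⇒ Susceptible
Clarithromycin (8 μg/mL) in 8–16 μg/mL ⇒ Intermediate
Doxycycline: 16 μg/mL is ≥ 4 μg/mL → resistant
Resistant: 2/5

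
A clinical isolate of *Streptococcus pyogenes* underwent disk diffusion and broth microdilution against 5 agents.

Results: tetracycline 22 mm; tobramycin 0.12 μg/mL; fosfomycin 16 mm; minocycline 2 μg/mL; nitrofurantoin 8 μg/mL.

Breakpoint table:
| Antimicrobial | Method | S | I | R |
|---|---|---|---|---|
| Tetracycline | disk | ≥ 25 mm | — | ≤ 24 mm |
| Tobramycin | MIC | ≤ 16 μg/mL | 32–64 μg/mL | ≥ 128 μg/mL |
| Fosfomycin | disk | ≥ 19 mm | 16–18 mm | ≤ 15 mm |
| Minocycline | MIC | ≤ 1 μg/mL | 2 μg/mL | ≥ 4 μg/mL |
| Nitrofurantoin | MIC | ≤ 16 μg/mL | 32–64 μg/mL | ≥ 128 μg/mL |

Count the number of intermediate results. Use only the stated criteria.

2

Tetracycline 22 mm: ≤ 24 mm → Resistant
Tobramycin: 0.12 μg/mL is ≤ 16 μg/mL → S
Fosfomycin 16 mm: in 16–18 mm → Intermediate
Minocycline: 2 μg/mL is = 2 μg/mL — Intermediate
Nitrofurantoin 8 μg/mL: ≤ 16 μg/mL ⇒ S
Intermediate: 2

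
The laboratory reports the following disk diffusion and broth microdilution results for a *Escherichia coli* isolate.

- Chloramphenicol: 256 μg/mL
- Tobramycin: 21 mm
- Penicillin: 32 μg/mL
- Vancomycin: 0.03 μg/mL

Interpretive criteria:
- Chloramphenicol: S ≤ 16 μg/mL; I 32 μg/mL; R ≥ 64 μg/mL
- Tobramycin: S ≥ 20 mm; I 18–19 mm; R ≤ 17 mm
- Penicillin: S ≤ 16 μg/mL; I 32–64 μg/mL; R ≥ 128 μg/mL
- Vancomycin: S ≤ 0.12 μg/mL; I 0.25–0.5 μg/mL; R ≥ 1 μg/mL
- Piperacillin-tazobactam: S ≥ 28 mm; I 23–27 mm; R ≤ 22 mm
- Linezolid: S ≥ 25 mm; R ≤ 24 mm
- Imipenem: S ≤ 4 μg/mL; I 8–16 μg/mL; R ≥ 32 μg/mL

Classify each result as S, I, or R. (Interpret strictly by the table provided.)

Chloramphenicol 256 μg/mL: ≥ 64 μg/mL ⇒ Resistant
Tobramycin: 21 mm is ≥ 20 mm — Susceptible
Penicillin: 32 μg/mL is in 32–64 μg/mL ⇒ intermediate
Vancomycin 0.03 μg/mL: ≤ 0.12 μg/mL → susceptible

R, S, I, S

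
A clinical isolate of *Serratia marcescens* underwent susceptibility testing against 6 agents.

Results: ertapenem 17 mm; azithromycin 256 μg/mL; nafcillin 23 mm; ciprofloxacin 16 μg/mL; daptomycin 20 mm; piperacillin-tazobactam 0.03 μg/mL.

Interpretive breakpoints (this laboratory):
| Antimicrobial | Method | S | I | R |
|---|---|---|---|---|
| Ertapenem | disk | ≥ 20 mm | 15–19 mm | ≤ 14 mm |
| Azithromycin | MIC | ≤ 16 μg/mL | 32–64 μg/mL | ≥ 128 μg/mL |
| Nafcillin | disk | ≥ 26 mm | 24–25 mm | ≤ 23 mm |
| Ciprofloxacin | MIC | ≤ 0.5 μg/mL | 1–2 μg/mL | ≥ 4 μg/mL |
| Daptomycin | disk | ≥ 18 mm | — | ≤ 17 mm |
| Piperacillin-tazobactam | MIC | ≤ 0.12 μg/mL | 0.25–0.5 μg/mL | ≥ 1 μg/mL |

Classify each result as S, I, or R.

Ertapenem: 17 mm is in 15–19 mm — Intermediate
Azithromycin 256 μg/mL: ≥ 128 μg/mL — Resistant
Nafcillin 23 mm: ≤ 23 mm — R
Ciprofloxacin 16 μg/mL: ≥ 4 μg/mL → resistant
Daptomycin 20 mm: ≥ 18 mm → susceptible
Piperacillin-tazobactam 0.03 μg/mL: ≤ 0.12 μg/mL → susceptible

I, R, R, R, S, S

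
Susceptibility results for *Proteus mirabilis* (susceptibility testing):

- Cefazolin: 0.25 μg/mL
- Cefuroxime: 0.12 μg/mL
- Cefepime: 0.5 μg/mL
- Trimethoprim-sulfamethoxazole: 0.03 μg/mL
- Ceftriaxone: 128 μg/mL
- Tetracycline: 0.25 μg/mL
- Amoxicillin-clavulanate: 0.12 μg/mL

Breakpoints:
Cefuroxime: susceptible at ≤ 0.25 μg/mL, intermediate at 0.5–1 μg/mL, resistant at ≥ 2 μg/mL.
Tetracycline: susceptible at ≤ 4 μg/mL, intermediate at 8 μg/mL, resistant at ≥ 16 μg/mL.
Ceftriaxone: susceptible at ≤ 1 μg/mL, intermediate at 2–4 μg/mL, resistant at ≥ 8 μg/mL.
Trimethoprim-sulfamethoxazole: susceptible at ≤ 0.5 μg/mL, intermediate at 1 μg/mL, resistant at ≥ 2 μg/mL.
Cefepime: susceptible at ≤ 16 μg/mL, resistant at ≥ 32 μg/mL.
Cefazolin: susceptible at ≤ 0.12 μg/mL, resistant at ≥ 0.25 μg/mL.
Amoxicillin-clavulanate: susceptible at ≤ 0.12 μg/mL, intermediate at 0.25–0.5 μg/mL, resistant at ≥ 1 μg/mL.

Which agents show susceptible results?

cefuroxime, cefepime, trimethoprim-sulfamethoxazole, tetracycline, amoxicillin-clavulanate

Cefazolin 0.25 μg/mL: ≥ 0.25 μg/mL → resistant
Cefuroxime: 0.12 μg/mL is ≤ 0.25 μg/mL ⇒ susceptible
Cefepime 0.5 μg/mL: ≤ 16 μg/mL ⇒ S
Trimethoprim-sulfamethoxazole: 0.03 μg/mL is ≤ 0.5 μg/mL — susceptible
Ceftriaxone 128 μg/mL: ≥ 8 μg/mL ⇒ R
Tetracycline: 0.25 μg/mL is ≤ 4 μg/mL ⇒ Susceptible
Amoxicillin-clavulanate: 0.12 μg/mL is ≤ 0.12 μg/mL — S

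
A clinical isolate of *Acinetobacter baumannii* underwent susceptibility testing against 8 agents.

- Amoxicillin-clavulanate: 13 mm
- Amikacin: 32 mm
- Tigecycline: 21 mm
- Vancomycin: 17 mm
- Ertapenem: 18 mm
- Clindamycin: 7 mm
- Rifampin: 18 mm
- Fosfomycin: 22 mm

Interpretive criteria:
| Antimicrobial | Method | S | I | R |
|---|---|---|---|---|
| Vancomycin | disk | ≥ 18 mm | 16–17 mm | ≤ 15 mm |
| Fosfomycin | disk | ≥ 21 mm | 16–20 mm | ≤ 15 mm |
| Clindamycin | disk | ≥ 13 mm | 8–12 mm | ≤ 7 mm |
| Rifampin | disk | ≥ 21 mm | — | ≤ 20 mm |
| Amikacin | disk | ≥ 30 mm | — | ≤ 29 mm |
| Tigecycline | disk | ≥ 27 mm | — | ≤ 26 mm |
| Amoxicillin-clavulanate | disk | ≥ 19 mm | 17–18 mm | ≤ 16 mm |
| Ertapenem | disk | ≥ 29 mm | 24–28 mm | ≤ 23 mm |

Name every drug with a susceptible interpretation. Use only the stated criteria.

amikacin, fosfomycin

Amoxicillin-clavulanate (13 mm) ≤ 16 mm → Resistant
Amikacin (32 mm) ≥ 30 mm ⇒ susceptible
Tigecycline 21 mm: ≤ 26 mm → Resistant
Vancomycin (17 mm) in 16–17 mm — intermediate
Ertapenem (18 mm) ≤ 23 mm — resistant
Clindamycin 7 mm: ≤ 7 mm ⇒ resistant
Rifampin: 18 mm is ≤ 20 mm ⇒ resistant
Fosfomycin (22 mm) ≥ 21 mm — susceptible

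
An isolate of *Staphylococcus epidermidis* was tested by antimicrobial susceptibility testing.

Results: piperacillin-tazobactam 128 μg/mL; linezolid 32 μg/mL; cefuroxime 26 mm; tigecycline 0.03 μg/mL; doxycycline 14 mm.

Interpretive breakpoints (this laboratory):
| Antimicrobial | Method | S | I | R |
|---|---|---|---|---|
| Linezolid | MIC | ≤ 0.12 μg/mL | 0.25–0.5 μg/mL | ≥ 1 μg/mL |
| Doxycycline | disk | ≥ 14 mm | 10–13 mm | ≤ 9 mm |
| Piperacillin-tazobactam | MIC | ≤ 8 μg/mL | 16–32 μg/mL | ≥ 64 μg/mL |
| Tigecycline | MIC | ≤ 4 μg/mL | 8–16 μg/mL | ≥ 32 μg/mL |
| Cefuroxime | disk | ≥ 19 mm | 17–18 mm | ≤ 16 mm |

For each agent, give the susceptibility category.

R, R, S, S, S

Piperacillin-tazobactam (128 μg/mL) ≥ 64 μg/mL → Resistant
Linezolid: 32 μg/mL is ≥ 1 μg/mL → resistant
Cefuroxime 26 mm: ≥ 19 mm ⇒ S
Tigecycline (0.03 μg/mL) ≤ 4 μg/mL ⇒ S
Doxycycline (14 mm) ≥ 14 mm → S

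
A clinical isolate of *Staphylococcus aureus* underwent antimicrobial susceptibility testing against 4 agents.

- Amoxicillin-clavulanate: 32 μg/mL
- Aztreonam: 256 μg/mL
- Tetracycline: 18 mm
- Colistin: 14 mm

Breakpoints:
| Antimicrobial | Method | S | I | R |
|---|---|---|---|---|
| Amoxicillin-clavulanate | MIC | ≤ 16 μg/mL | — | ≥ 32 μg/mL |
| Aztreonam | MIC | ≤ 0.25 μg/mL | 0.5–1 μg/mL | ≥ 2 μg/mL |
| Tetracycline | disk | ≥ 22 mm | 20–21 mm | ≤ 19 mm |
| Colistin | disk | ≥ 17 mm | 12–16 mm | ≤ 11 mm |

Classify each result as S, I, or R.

R, R, R, I

Amoxicillin-clavulanate 32 μg/mL: ≥ 32 μg/mL → R
Aztreonam: 256 μg/mL is ≥ 2 μg/mL — R
Tetracycline (18 mm) ≤ 19 mm ⇒ R
Colistin 14 mm: in 12–16 mm ⇒ Intermediate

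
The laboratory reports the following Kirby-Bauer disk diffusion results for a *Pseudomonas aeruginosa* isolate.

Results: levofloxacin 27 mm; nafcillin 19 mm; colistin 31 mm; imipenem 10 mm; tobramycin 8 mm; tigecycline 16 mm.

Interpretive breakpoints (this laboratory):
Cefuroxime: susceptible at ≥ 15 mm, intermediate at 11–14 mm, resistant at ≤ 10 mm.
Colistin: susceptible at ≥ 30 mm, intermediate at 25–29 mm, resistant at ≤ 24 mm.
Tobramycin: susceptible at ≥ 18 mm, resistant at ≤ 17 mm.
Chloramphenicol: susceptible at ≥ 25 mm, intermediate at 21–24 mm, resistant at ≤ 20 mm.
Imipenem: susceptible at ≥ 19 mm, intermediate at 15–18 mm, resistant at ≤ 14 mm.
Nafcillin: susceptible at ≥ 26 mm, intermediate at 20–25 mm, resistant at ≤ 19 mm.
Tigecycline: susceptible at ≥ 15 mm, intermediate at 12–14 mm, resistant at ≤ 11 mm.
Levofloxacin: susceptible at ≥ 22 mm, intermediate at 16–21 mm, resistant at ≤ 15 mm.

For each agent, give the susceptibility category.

S, R, S, R, R, S

Levofloxacin 27 mm: ≥ 22 mm → S
Nafcillin 19 mm: ≤ 19 mm ⇒ Resistant
Colistin: 31 mm is ≥ 30 mm — S
Imipenem 10 mm: ≤ 14 mm → Resistant
Tobramycin 8 mm: ≤ 17 mm — R
Tigecycline 16 mm: ≥ 15 mm ⇒ Susceptible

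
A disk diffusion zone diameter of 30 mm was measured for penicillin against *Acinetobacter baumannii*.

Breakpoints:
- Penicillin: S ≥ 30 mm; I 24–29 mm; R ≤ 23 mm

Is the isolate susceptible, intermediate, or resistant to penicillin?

Susceptible

Penicillin 30 mm: ≥ 30 mm — susceptible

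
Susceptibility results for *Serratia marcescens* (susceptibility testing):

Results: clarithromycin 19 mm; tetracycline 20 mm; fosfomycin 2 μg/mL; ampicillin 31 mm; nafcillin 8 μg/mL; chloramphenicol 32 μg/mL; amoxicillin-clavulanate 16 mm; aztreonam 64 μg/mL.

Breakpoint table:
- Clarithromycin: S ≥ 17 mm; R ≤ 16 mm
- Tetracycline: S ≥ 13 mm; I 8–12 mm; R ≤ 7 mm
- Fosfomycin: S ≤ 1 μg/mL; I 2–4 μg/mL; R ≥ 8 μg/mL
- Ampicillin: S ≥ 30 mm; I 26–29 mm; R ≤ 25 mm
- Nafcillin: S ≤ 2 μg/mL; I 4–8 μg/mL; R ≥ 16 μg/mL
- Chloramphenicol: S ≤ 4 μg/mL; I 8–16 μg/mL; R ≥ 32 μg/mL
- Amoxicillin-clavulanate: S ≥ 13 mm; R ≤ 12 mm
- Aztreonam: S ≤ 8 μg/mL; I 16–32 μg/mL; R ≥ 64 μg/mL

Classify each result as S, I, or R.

Clarithromycin: 19 mm is ≥ 17 mm ⇒ susceptible
Tetracycline (20 mm) ≥ 13 mm ⇒ Susceptible
Fosfomycin: 2 μg/mL is in 2–4 μg/mL → Intermediate
Ampicillin: 31 mm is ≥ 30 mm — Susceptible
Nafcillin: 8 μg/mL is in 4–8 μg/mL → Intermediate
Chloramphenicol (32 μg/mL) ≥ 32 μg/mL → resistant
Amoxicillin-clavulanate (16 mm) ≥ 13 mm — S
Aztreonam: 64 μg/mL is ≥ 64 μg/mL — Resistant

S, S, I, S, I, R, S, R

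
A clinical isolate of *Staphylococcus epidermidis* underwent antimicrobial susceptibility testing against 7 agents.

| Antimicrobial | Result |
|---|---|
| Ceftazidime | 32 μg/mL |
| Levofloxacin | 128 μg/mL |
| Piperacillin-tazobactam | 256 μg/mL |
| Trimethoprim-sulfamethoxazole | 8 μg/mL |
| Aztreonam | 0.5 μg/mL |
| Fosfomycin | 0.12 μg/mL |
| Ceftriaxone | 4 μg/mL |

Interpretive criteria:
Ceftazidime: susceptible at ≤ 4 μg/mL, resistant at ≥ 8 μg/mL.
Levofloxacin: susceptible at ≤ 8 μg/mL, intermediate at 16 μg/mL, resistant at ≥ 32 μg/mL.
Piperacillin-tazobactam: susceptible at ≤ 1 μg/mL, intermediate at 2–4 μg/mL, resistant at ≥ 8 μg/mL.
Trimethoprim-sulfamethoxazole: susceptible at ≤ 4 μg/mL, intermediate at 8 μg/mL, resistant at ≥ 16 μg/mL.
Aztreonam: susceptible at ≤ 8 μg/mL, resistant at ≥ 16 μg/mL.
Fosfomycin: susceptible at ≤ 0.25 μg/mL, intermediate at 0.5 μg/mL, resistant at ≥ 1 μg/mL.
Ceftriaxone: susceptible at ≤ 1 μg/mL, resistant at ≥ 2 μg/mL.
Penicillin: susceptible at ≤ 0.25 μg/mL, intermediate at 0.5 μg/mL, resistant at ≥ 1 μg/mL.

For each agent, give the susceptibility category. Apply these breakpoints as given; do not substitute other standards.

R, R, R, I, S, S, R

Ceftazidime (32 μg/mL) ≥ 8 μg/mL → R
Levofloxacin 128 μg/mL: ≥ 32 μg/mL → resistant
Piperacillin-tazobactam 256 μg/mL: ≥ 8 μg/mL — resistant
Trimethoprim-sulfamethoxazole 8 μg/mL: = 8 μg/mL ⇒ I
Aztreonam: 0.5 μg/mL is ≤ 8 μg/mL — S
Fosfomycin 0.12 μg/mL: ≤ 0.25 μg/mL — S
Ceftriaxone 4 μg/mL: ≥ 2 μg/mL ⇒ Resistant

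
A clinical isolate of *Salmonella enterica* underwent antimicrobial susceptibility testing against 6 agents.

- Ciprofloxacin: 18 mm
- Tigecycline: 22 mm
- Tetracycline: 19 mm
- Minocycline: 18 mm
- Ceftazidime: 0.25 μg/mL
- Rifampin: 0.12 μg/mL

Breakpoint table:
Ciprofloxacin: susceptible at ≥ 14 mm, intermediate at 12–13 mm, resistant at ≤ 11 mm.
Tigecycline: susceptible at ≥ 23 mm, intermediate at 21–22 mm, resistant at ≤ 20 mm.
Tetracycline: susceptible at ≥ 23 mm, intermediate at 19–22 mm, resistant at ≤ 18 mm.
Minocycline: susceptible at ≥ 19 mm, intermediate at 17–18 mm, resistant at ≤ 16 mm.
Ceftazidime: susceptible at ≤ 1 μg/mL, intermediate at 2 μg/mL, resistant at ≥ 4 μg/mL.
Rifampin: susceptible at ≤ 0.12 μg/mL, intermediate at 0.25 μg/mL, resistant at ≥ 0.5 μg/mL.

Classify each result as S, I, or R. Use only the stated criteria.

S, I, I, I, S, S

Ciprofloxacin: 18 mm is ≥ 14 mm — Susceptible
Tigecycline (22 mm) in 21–22 mm → I
Tetracycline 19 mm: in 19–22 mm ⇒ Intermediate
Minocycline (18 mm) in 17–18 mm → I
Ceftazidime 0.25 μg/mL: ≤ 1 μg/mL → S
Rifampin (0.12 μg/mL) ≤ 0.12 μg/mL — Susceptible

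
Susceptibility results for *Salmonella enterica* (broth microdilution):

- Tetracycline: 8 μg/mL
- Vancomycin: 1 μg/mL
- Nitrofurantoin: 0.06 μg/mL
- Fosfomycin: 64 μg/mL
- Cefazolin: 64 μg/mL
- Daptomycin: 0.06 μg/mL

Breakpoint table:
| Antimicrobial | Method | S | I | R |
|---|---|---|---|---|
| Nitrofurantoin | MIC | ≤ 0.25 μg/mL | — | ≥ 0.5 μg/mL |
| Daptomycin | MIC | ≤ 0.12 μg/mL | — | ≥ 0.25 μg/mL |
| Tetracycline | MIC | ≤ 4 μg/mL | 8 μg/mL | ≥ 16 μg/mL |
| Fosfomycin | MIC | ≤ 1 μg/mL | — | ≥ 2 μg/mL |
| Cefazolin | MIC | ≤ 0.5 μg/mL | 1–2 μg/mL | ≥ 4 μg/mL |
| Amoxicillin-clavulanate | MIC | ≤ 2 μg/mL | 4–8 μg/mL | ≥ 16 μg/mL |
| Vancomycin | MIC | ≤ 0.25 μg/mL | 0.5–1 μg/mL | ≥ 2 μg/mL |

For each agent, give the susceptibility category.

I, I, S, R, R, S

Tetracycline (8 μg/mL) = 8 μg/mL → Intermediate
Vancomycin: 1 μg/mL is in 0.5–1 μg/mL → intermediate
Nitrofurantoin 0.06 μg/mL: ≤ 0.25 μg/mL → S
Fosfomycin 64 μg/mL: ≥ 2 μg/mL ⇒ Resistant
Cefazolin 64 μg/mL: ≥ 4 μg/mL → Resistant
Daptomycin (0.06 μg/mL) ≤ 0.12 μg/mL — S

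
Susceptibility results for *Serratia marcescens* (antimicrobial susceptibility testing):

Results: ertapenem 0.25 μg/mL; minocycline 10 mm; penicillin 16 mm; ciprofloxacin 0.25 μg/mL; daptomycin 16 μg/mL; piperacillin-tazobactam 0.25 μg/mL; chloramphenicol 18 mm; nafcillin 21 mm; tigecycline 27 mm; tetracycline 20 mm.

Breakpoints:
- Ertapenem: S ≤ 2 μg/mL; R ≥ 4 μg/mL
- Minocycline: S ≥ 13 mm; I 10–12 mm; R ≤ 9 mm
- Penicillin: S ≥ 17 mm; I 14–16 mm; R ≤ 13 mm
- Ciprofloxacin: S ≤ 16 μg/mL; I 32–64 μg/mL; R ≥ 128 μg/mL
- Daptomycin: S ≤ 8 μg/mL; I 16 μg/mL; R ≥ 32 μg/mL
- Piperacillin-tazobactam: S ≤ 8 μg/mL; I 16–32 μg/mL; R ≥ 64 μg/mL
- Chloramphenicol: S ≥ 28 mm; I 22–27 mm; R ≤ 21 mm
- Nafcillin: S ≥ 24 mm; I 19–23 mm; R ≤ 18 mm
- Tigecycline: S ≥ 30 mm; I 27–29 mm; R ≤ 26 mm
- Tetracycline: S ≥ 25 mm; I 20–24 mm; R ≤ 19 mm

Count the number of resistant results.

1

Ertapenem: 0.25 μg/mL is ≤ 2 μg/mL ⇒ susceptible
Minocycline (10 mm) in 10–12 mm ⇒ Intermediate
Penicillin: 16 mm is in 14–16 mm → Intermediate
Ciprofloxacin 0.25 μg/mL: ≤ 16 μg/mL → susceptible
Daptomycin (16 μg/mL) = 16 μg/mL — Intermediate
Piperacillin-tazobactam (0.25 μg/mL) ≤ 8 μg/mL ⇒ Susceptible
Chloramphenicol 18 mm: ≤ 21 mm → R
Nafcillin 21 mm: in 19–23 mm ⇒ I
Tigecycline 27 mm: in 27–29 mm ⇒ intermediate
Tetracycline (20 mm) in 20–24 mm — intermediate
Resistant: 1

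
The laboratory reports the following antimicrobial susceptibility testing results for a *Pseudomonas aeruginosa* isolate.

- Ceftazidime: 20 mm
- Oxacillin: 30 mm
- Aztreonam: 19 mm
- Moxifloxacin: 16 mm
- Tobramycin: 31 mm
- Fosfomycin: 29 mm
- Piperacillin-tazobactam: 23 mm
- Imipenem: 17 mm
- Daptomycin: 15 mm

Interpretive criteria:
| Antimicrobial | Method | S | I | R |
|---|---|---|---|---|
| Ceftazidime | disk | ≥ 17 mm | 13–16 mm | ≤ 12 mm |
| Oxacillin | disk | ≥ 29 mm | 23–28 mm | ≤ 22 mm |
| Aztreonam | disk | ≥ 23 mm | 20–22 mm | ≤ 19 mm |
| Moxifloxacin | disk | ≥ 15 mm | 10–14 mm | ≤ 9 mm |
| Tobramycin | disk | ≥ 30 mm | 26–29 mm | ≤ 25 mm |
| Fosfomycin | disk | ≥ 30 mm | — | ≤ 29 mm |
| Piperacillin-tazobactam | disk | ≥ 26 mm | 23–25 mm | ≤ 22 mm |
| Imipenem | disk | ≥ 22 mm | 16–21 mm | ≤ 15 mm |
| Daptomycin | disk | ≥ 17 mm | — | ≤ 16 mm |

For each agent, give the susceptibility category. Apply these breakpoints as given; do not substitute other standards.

Ceftazidime (20 mm) ≥ 17 mm — susceptible
Oxacillin: 30 mm is ≥ 29 mm → susceptible
Aztreonam 19 mm: ≤ 19 mm ⇒ resistant
Moxifloxacin (16 mm) ≥ 15 mm — Susceptible
Tobramycin: 31 mm is ≥ 30 mm → susceptible
Fosfomycin 29 mm: ≤ 29 mm ⇒ R
Piperacillin-tazobactam: 23 mm is in 23–25 mm ⇒ Intermediate
Imipenem (17 mm) in 16–21 mm — I
Daptomycin: 15 mm is ≤ 16 mm — Resistant

S, S, R, S, S, R, I, I, R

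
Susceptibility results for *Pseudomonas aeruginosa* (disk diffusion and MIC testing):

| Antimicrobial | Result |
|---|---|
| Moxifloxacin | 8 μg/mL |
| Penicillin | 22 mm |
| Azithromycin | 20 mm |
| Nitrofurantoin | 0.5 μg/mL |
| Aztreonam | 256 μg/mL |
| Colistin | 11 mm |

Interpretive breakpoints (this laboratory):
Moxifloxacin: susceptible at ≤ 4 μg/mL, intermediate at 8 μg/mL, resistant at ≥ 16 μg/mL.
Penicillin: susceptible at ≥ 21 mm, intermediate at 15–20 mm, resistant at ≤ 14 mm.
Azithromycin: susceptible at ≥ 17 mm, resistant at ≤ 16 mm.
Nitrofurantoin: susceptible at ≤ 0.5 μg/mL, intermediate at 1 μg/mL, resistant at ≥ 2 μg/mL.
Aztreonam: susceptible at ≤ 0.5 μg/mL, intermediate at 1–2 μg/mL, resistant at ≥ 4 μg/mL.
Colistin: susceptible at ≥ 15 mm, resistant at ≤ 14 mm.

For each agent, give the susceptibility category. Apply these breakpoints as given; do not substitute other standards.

Moxifloxacin (8 μg/mL) = 8 μg/mL — Intermediate
Penicillin (22 mm) ≥ 21 mm ⇒ susceptible
Azithromycin 20 mm: ≥ 17 mm — susceptible
Nitrofurantoin (0.5 μg/mL) ≤ 0.5 μg/mL — S
Aztreonam: 256 μg/mL is ≥ 4 μg/mL — resistant
Colistin (11 mm) ≤ 14 mm ⇒ Resistant

I, S, S, S, R, R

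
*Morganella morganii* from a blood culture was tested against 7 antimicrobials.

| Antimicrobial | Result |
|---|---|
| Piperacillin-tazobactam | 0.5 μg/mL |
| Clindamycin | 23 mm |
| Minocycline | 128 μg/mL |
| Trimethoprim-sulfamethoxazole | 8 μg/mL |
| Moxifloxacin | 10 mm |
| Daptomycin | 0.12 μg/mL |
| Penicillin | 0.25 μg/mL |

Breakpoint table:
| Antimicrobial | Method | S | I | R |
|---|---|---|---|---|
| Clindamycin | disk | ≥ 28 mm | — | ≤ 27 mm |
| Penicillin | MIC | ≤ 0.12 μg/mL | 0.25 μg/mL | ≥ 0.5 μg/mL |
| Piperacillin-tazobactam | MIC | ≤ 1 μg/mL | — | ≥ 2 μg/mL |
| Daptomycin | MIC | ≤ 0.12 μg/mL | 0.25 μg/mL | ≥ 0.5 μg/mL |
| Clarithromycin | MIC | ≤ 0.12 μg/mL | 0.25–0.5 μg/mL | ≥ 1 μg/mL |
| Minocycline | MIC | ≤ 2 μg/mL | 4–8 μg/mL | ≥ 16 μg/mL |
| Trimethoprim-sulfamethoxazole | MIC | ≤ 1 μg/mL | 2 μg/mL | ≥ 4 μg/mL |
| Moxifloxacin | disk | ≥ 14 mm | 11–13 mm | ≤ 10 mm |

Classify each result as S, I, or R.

S, R, R, R, R, S, I

Piperacillin-tazobactam 0.5 μg/mL: ≤ 1 μg/mL ⇒ S
Clindamycin (23 mm) ≤ 27 mm → R
Minocycline (128 μg/mL) ≥ 16 μg/mL — resistant
Trimethoprim-sulfamethoxazole 8 μg/mL: ≥ 4 μg/mL ⇒ Resistant
Moxifloxacin (10 mm) ≤ 10 mm → R
Daptomycin 0.12 μg/mL: ≤ 0.12 μg/mL ⇒ susceptible
Penicillin 0.25 μg/mL: = 0.25 μg/mL → I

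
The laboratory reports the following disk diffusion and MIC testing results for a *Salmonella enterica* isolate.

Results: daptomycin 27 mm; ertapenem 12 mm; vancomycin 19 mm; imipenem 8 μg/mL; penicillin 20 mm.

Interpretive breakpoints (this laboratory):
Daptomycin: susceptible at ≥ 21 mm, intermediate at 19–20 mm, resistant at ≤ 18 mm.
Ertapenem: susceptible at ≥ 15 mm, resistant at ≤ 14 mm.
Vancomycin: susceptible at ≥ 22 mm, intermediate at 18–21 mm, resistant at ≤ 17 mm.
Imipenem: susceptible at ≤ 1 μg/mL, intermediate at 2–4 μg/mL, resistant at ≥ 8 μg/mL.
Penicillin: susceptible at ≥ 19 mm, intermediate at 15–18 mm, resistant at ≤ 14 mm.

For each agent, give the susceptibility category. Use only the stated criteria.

S, R, I, R, S

Daptomycin (27 mm) ≥ 21 mm → S
Ertapenem (12 mm) ≤ 14 mm — R
Vancomycin 19 mm: in 18–21 mm — Intermediate
Imipenem: 8 μg/mL is ≥ 8 μg/mL → R
Penicillin 20 mm: ≥ 19 mm ⇒ S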